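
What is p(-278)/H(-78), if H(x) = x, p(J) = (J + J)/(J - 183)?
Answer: -278/17979 ≈ -0.015462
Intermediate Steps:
p(J) = 2*J/(-183 + J) (p(J) = (2*J)/(-183 + J) = 2*J/(-183 + J))
p(-278)/H(-78) = (2*(-278)/(-183 - 278))/(-78) = (2*(-278)/(-461))*(-1/78) = (2*(-278)*(-1/461))*(-1/78) = (556/461)*(-1/78) = -278/17979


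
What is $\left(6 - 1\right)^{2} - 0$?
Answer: $25$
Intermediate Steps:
$\left(6 - 1\right)^{2} - 0 = 5^{2} + 0 = 25 + 0 = 25$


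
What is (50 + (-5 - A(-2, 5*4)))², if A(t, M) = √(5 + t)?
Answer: (45 - √3)² ≈ 1872.1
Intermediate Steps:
(50 + (-5 - A(-2, 5*4)))² = (50 + (-5 - √(5 - 2)))² = (50 + (-5 - √3))² = (45 - √3)²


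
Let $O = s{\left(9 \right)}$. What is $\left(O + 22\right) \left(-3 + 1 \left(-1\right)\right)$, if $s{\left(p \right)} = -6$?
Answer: $-64$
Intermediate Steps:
$O = -6$
$\left(O + 22\right) \left(-3 + 1 \left(-1\right)\right) = \left(-6 + 22\right) \left(-3 + 1 \left(-1\right)\right) = 16 \left(-3 - 1\right) = 16 \left(-4\right) = -64$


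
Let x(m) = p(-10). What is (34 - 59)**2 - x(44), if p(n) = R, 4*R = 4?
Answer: 624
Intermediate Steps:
R = 1 (R = (1/4)*4 = 1)
p(n) = 1
x(m) = 1
(34 - 59)**2 - x(44) = (34 - 59)**2 - 1*1 = (-25)**2 - 1 = 625 - 1 = 624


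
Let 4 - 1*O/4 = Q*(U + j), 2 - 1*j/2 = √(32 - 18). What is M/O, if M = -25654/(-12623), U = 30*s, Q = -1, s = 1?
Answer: 243713/17520724 + 12827*√14/17520724 ≈ 0.016649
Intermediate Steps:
j = 4 - 2*√14 (j = 4 - 2*√(32 - 18) = 4 - 2*√14 ≈ -3.4833)
U = 30 (U = 30*1 = 30)
M = 25654/12623 (M = -25654*(-1/12623) = 25654/12623 ≈ 2.0323)
O = 152 - 8*√14 (O = 16 - (-4)*(30 + (4 - 2*√14)) = 16 - (-4)*(34 - 2*√14) = 16 - 4*(-34 + 2*√14) = 16 + (136 - 8*√14) = 152 - 8*√14 ≈ 122.07)
M/O = 25654/(12623*(152 - 8*√14))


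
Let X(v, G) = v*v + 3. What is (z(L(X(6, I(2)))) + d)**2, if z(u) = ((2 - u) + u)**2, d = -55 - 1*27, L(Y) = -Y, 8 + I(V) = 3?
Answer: 6084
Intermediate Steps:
I(V) = -5 (I(V) = -8 + 3 = -5)
X(v, G) = 3 + v**2 (X(v, G) = v**2 + 3 = 3 + v**2)
d = -82 (d = -55 - 27 = -82)
z(u) = 4 (z(u) = 2**2 = 4)
(z(L(X(6, I(2)))) + d)**2 = (4 - 82)**2 = (-78)**2 = 6084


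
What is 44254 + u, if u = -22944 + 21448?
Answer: 42758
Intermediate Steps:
u = -1496
44254 + u = 44254 - 1496 = 42758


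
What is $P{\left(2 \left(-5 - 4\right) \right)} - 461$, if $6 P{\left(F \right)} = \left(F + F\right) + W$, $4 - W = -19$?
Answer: $- \frac{2779}{6} \approx -463.17$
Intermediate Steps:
$W = 23$ ($W = 4 - -19 = 4 + 19 = 23$)
$P{\left(F \right)} = \frac{23}{6} + \frac{F}{3}$ ($P{\left(F \right)} = \frac{\left(F + F\right) + 23}{6} = \frac{2 F + 23}{6} = \frac{23 + 2 F}{6} = \frac{23}{6} + \frac{F}{3}$)
$P{\left(2 \left(-5 - 4\right) \right)} - 461 = \left(\frac{23}{6} + \frac{2 \left(-5 - 4\right)}{3}\right) - 461 = \left(\frac{23}{6} + \frac{2 \left(-9\right)}{3}\right) - 461 = \left(\frac{23}{6} + \frac{1}{3} \left(-18\right)\right) - 461 = \left(\frac{23}{6} - 6\right) - 461 = - \frac{13}{6} - 461 = - \frac{2779}{6}$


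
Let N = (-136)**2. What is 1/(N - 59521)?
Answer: -1/41025 ≈ -2.4375e-5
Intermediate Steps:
N = 18496
1/(N - 59521) = 1/(18496 - 59521) = 1/(-41025) = -1/41025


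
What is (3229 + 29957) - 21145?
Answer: 12041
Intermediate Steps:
(3229 + 29957) - 21145 = 33186 - 21145 = 12041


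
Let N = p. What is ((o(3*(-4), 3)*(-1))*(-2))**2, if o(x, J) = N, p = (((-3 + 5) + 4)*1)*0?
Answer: 0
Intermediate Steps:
p = 0 (p = ((2 + 4)*1)*0 = (6*1)*0 = 6*0 = 0)
N = 0
o(x, J) = 0
((o(3*(-4), 3)*(-1))*(-2))**2 = ((0*(-1))*(-2))**2 = (0*(-2))**2 = 0**2 = 0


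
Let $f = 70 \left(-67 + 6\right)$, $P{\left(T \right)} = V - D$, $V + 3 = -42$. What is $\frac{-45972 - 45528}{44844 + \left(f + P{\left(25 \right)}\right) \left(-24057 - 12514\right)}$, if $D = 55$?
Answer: $- \frac{45750}{79930057} \approx -0.00057238$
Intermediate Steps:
$V = -45$ ($V = -3 - 42 = -45$)
$P{\left(T \right)} = -100$ ($P{\left(T \right)} = -45 - 55 = -100$)
$f = -4270$ ($f = 70 \left(-61\right) = -4270$)
$\frac{-45972 - 45528}{44844 + \left(f + P{\left(25 \right)}\right) \left(-24057 - 12514\right)} = \frac{-45972 - 45528}{44844 + \left(-4270 - 100\right) \left(-24057 - 12514\right)} = - \frac{91500}{44844 - -159815270} = - \frac{91500}{44844 + 159815270} = - \frac{91500}{159860114} = \left(-91500\right) \frac{1}{159860114} = - \frac{45750}{79930057}$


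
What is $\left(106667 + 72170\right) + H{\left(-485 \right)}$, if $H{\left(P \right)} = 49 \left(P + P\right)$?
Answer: $131307$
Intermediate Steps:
$H{\left(P \right)} = 98 P$ ($H{\left(P \right)} = 49 \cdot 2 P = 98 P$)
$\left(106667 + 72170\right) + H{\left(-485 \right)} = \left(106667 + 72170\right) + 98 \left(-485\right) = 178837 - 47530 = 131307$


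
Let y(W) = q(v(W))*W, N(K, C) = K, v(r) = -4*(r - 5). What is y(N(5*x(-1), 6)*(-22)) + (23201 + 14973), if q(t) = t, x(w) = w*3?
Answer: -390826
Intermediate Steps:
x(w) = 3*w
v(r) = 20 - 4*r (v(r) = -4*(-5 + r) = 20 - 4*r)
y(W) = W*(20 - 4*W) (y(W) = (20 - 4*W)*W = W*(20 - 4*W))
y(N(5*x(-1), 6)*(-22)) + (23201 + 14973) = 4*((5*(3*(-1)))*(-22))*(5 - 5*(3*(-1))*(-22)) + (23201 + 14973) = 4*((5*(-3))*(-22))*(5 - 5*(-3)*(-22)) + 38174 = 4*(-15*(-22))*(5 - (-15)*(-22)) + 38174 = 4*330*(5 - 1*330) + 38174 = 4*330*(5 - 330) + 38174 = 4*330*(-325) + 38174 = -429000 + 38174 = -390826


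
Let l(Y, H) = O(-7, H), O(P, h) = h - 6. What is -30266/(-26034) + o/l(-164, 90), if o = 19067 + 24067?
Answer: 13398725/26034 ≈ 514.66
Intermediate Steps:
O(P, h) = -6 + h
l(Y, H) = -6 + H
o = 43134
-30266/(-26034) + o/l(-164, 90) = -30266/(-26034) + 43134/(-6 + 90) = -30266*(-1/26034) + 43134/84 = 15133/13017 + 43134*(1/84) = 15133/13017 + 1027/2 = 13398725/26034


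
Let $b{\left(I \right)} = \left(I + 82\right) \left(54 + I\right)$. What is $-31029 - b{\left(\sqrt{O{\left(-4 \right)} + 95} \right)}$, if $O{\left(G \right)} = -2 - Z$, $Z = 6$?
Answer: $-35544 - 136 \sqrt{87} \approx -36813.0$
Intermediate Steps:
$O{\left(G \right)} = -8$ ($O{\left(G \right)} = -2 - 6 = -8$)
$b{\left(I \right)} = \left(54 + I\right) \left(82 + I\right)$ ($b{\left(I \right)} = \left(82 + I\right) \left(54 + I\right) = \left(54 + I\right) \left(82 + I\right)$)
$-31029 - b{\left(\sqrt{O{\left(-4 \right)} + 95} \right)} = -31029 - \left(4428 + \left(\sqrt{-8 + 95}\right)^{2} + 136 \sqrt{-8 + 95}\right) = -31029 - \left(4428 + \left(\sqrt{87}\right)^{2} + 136 \sqrt{87}\right) = -31029 - \left(4428 + 87 + 136 \sqrt{87}\right) = -31029 - \left(4515 + 136 \sqrt{87}\right) = -35544 - 136 \sqrt{87}$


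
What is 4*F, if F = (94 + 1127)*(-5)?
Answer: -24420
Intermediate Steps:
F = -6105 (F = 1221*(-5) = -6105)
4*F = 4*(-6105) = -24420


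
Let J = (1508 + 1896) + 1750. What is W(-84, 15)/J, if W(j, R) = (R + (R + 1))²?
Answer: 961/5154 ≈ 0.18646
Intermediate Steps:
W(j, R) = (1 + 2*R)² (W(j, R) = (R + (1 + R))² = (1 + 2*R)²)
J = 5154 (J = 3404 + 1750 = 5154)
W(-84, 15)/J = (1 + 2*15)²/5154 = (1 + 30)²*(1/5154) = 31²*(1/5154) = 961*(1/5154) = 961/5154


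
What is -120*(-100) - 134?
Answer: 11866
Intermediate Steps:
-120*(-100) - 134 = 12000 - 134 = 11866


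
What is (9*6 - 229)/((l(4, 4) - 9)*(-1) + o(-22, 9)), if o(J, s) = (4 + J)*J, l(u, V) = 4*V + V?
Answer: -5/11 ≈ -0.45455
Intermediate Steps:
l(u, V) = 5*V
o(J, s) = J*(4 + J)
(9*6 - 229)/((l(4, 4) - 9)*(-1) + o(-22, 9)) = (9*6 - 229)/((5*4 - 9)*(-1) - 22*(4 - 22)) = (54 - 229)/((20 - 9)*(-1) - 22*(-18)) = -175/(11*(-1) + 396) = -175/(-11 + 396) = -175/385 = -175*1/385 = -5/11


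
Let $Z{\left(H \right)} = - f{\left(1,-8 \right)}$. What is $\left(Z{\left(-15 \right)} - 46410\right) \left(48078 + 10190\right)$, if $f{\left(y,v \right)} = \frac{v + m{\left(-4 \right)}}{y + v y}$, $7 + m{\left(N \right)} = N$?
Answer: $-2704376036$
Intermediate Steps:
$m{\left(N \right)} = -7 + N$
$f{\left(y,v \right)} = \frac{-11 + v}{y + v y}$ ($f{\left(y,v \right)} = \frac{v - 11}{y + v y} = \frac{-11 + v}{y + v y}$)
$Z{\left(H \right)} = - \frac{19}{7}$ ($Z{\left(H \right)} = - \frac{-11 - 8}{1 \left(1 - 8\right)} = - \frac{1 \left(-19\right)}{-7} = - \frac{1 \left(-1\right) \left(-19\right)}{7} = \left(-1\right) \frac{19}{7} = - \frac{19}{7}$)
$\left(Z{\left(-15 \right)} - 46410\right) \left(48078 + 10190\right) = \left(- \frac{19}{7} - 46410\right) \left(48078 + 10190\right) = \left(- \frac{324889}{7}\right) 58268 = -2704376036$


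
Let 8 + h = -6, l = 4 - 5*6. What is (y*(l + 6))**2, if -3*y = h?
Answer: 78400/9 ≈ 8711.1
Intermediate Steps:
l = -26 (l = 4 - 30 = -26)
h = -14 (h = -8 - 6 = -14)
y = 14/3 (y = -1/3*(-14) = 14/3 ≈ 4.6667)
(y*(l + 6))**2 = (14*(-26 + 6)/3)**2 = ((14/3)*(-20))**2 = (-280/3)**2 = 78400/9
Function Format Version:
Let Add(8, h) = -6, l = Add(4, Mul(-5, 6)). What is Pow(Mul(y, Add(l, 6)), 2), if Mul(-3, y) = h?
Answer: Rational(78400, 9) ≈ 8711.1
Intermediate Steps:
l = -26 (l = Add(4, -30) = -26)
h = -14 (h = Add(-8, -6) = -14)
y = Rational(14, 3) (y = Mul(Rational(-1, 3), -14) = Rational(14, 3) ≈ 4.6667)
Pow(Mul(y, Add(l, 6)), 2) = Pow(Mul(Rational(14, 3), Add(-26, 6)), 2) = Pow(Mul(Rational(14, 3), -20), 2) = Pow(Rational(-280, 3), 2) = Rational(78400, 9)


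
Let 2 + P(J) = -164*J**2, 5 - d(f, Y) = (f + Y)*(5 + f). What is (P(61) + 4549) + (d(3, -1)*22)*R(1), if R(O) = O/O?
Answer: -605939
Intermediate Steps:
d(f, Y) = 5 - (5 + f)*(Y + f) (d(f, Y) = 5 - (f + Y)*(5 + f) = 5 - (Y + f)*(5 + f) = 5 - (5 + f)*(Y + f))
R(O) = 1
P(J) = -2 - 164*J**2
(P(61) + 4549) + (d(3, -1)*22)*R(1) = ((-2 - 164*61**2) + 4549) + ((5 - 1*3**2 - 5*(-1) - 5*3 - 1*(-1)*3)*22)*1 = ((-2 - 164*3721) + 4549) + ((5 - 1*9 + 5 - 15 + 3)*22)*1 = ((-2 - 610244) + 4549) + ((5 - 9 + 5 - 15 + 3)*22)*1 = (-610246 + 4549) - 11*22*1 = -605697 - 242*1 = -605697 - 242 = -605939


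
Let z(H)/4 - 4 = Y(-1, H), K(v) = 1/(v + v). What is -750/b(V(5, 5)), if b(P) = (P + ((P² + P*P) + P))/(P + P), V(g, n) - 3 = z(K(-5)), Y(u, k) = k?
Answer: -1875/49 ≈ -38.265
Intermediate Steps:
K(v) = 1/(2*v)
z(H) = 16 + 4*H
V(g, n) = 93/5 (V(g, n) = 3 + (16 + 4*((½)/(-5))) = 3 + (16 + 4*((½)*(-⅕))) = 3 + (16 + 4*(-⅒)) = 3 + (16 - ⅖) = 3 + 78/5 = 93/5)
b(P) = (2*P + 2*P²)/(2*P) (b(P) = (P + ((P² + P²) + P))/((2*P)) = (P + (2*P² + P))*(1/(2*P)) = (P + (P + 2*P²))*(1/(2*P)) = (2*P + 2*P²)*(1/(2*P)) = (2*P + 2*P²)/(2*P))
-750/b(V(5, 5)) = -750/(1 + 93/5) = -750/98/5 = -750*5/98 = -1875/49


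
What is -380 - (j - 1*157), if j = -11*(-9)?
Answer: -322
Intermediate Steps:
j = 99
-380 - (j - 1*157) = -380 - (99 - 1*157) = -380 - (99 - 157) = -380 - 1*(-58) = -380 + 58 = -322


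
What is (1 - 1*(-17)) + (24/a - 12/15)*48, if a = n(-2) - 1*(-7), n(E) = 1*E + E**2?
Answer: 538/5 ≈ 107.60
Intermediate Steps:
n(E) = E + E**2
a = 9 (a = -2*(1 - 2) - 1*(-7) = -2*(-1) + 7 = 2 + 7 = 9)
(1 - 1*(-17)) + (24/a - 12/15)*48 = (1 - 1*(-17)) + (24/9 - 12/15)*48 = (1 + 17) + (24*(1/9) - 12*1/15)*48 = 18 + (8/3 - 4/5)*48 = 18 + (28/15)*48 = 18 + 448/5 = 538/5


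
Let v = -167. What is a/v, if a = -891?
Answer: 891/167 ≈ 5.3353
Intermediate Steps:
a/v = -891/(-167) = -891*(-1/167) = 891/167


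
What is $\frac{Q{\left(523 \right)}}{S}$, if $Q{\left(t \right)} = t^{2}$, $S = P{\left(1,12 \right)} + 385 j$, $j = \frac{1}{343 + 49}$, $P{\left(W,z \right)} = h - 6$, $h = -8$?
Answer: $- \frac{15317624}{729} \approx -21012.0$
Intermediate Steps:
$P{\left(W,z \right)} = -14$ ($P{\left(W,z \right)} = -8 - 6 = -14$)
$j = \frac{1}{392} \approx 0.002551$
$S = - \frac{729}{56}$ ($S = -14 + 385 \cdot \frac{1}{392} = -14 + \frac{55}{56} = - \frac{729}{56} \approx -13.018$)
$\frac{Q{\left(523 \right)}}{S} = \frac{523^{2}}{- \frac{729}{56}} = 273529 \left(- \frac{56}{729}\right) = - \frac{15317624}{729}$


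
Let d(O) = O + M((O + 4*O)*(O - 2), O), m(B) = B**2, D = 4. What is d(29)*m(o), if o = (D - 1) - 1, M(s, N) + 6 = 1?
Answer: 96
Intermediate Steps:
M(s, N) = -5 (M(s, N) = -6 + 1 = -5)
o = 2 (o = (4 - 1) - 1 = 3 - 1 = 2)
d(O) = -5 + O (d(O) = O - 5 = -5 + O)
d(29)*m(o) = (-5 + 29)*2**2 = 24*4 = 96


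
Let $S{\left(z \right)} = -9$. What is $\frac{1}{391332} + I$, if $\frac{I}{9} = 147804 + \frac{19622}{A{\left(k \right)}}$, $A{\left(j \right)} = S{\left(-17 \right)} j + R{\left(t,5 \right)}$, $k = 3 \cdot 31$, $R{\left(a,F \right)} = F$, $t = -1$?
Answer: $\frac{54130008536645}{40698528} \approx 1.33 \cdot 10^{6}$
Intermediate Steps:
$k = 93$
$A{\left(j \right)} = 5 - 9 j$ ($A{\left(j \right)} = - 9 j + 5 = 5 - 9 j$)
$I = \frac{553289877}{416}$ ($I = 9 \left(147804 + \frac{19622}{5 - 837}\right) = 9 \left(147804 + \frac{19622}{-832}\right) = 9 \left(147804 + 19622 \left(- \frac{1}{832}\right)\right) = 9 \left(147804 - \frac{9811}{416}\right) = 9 \cdot \frac{61476653}{416} = \frac{553289877}{416} \approx 1.33 \cdot 10^{6}$)
$\frac{1}{391332} + I = \frac{1}{391332} + \frac{553289877}{416} = \frac{54130008536645}{40698528}$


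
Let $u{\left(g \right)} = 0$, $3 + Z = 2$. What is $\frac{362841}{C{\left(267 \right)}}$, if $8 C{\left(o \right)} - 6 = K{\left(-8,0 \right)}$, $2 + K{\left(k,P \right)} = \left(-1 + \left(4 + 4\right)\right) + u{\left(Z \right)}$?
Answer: $\frac{2902728}{11} \approx 2.6388 \cdot 10^{5}$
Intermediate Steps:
$Z = -1$ ($Z = -3 + 2 = -1$)
$K{\left(k,P \right)} = 5$ ($K{\left(k,P \right)} = -2 + \left(\left(-1 + \left(4 + 4\right)\right) + 0\right) = -2 + \left(\left(-1 + 8\right) + 0\right) = -2 + \left(7 + 0\right) = -2 + 7 = 5$)
$C{\left(o \right)} = \frac{11}{8}$ ($C{\left(o \right)} = \frac{3}{4} + \frac{1}{8} \cdot 5 = \frac{3}{4} + \frac{5}{8} = \frac{11}{8}$)
$\frac{362841}{C{\left(267 \right)}} = \frac{362841}{\frac{11}{8}} = 362841 \cdot \frac{8}{11} = \frac{2902728}{11}$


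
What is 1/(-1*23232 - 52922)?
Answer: -1/76154 ≈ -1.3131e-5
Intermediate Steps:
1/(-1*23232 - 52922) = 1/(-23232 - 52922) = 1/(-76154) = -1/76154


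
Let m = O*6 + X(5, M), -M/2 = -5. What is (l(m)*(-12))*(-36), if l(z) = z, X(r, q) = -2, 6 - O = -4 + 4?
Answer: 14688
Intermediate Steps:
O = 6 (O = 6 - (-4 + 4) = 6 - 1*0 = 6 + 0 = 6)
M = 10 (M = -2*(-5) = 10)
m = 34 (m = 6*6 - 2 = 36 - 2 = 34)
(l(m)*(-12))*(-36) = (34*(-12))*(-36) = -408*(-36) = 14688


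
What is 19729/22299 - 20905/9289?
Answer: -282897914/207135411 ≈ -1.3658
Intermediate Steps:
19729/22299 - 20905/9289 = -282897914/207135411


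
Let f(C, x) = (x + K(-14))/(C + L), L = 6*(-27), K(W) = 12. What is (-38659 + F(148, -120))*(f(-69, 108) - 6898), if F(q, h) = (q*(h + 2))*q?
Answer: 1393476700566/77 ≈ 1.8097e+10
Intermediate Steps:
L = -162
F(q, h) = q**2*(2 + h) (F(q, h) = (q*(2 + h))*q = q**2*(2 + h))
f(C, x) = (12 + x)/(-162 + C) (f(C, x) = (x + 12)/(C - 162) = (12 + x)/(-162 + C))
(-38659 + F(148, -120))*(f(-69, 108) - 6898) = (-38659 + 148**2*(2 - 120))*((12 + 108)/(-162 - 69) - 6898) = (-38659 + 21904*(-118))*(120/(-231) - 6898) = (-38659 - 2584672)*(-1/231*120 - 6898) = -2623331*(-40/77 - 6898) = -2623331*(-531186/77) = 1393476700566/77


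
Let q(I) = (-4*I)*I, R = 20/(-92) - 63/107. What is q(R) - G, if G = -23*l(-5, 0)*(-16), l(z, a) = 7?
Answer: -15617343120/6056521 ≈ -2578.6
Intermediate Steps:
R = -1984/2461 (R = 20*(-1/92) - 63*1/107 = -5/23 - 63/107 = -1984/2461 ≈ -0.80618)
q(I) = -4*I**2
G = 2576 (G = -23*7*(-16) = -161*(-16) = 2576)
q(R) - G = -4*(-1984/2461)**2 - 1*2576 = -4*3936256/6056521 - 2576 = -15745024/6056521 - 2576 = -15617343120/6056521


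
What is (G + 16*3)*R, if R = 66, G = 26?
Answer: 4884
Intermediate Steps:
(G + 16*3)*R = (26 + 16*3)*66 = (26 + 48)*66 = 74*66 = 4884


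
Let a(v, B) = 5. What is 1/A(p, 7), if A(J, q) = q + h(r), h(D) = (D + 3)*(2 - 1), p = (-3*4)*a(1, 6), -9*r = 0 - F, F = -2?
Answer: 9/88 ≈ 0.10227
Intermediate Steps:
r = -2/9 (r = -(0 - 1*(-2))/9 = -(0 + 2)/9 = -1/9*2 = -2/9 ≈ -0.22222)
p = -60 (p = -3*4*5 = -12*5 = -60)
h(D) = 3 + D (h(D) = (3 + D)*1 = 3 + D)
A(J, q) = 25/9 + q (A(J, q) = q + (3 - 2/9) = q + 25/9 = 25/9 + q)
1/A(p, 7) = 1/(25/9 + 7) = 1/(88/9) = 9/88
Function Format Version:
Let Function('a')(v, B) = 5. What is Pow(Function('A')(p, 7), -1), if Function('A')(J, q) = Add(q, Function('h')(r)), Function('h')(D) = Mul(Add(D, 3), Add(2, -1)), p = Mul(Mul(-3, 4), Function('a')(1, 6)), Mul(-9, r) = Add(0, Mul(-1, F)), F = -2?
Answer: Rational(9, 88) ≈ 0.10227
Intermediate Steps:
r = Rational(-2, 9) (r = Mul(Rational(-1, 9), Add(0, Mul(-1, -2))) = Mul(Rational(-1, 9), Add(0, 2)) = Mul(Rational(-1, 9), 2) = Rational(-2, 9) ≈ -0.22222)
p = -60 (p = Mul(Mul(-3, 4), 5) = Mul(-12, 5) = -60)
Function('h')(D) = Add(3, D) (Function('h')(D) = Mul(Add(3, D), 1) = Add(3, D))
Function('A')(J, q) = Add(Rational(25, 9), q) (Function('A')(J, q) = Add(q, Add(3, Rational(-2, 9))) = Add(q, Rational(25, 9)) = Add(Rational(25, 9), q))
Pow(Function('A')(p, 7), -1) = Pow(Add(Rational(25, 9), 7), -1) = Pow(Rational(88, 9), -1) = Rational(9, 88)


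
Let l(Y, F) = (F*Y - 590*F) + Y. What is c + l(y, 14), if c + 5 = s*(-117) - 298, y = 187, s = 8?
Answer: -6694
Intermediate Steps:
l(Y, F) = Y - 590*F + F*Y (l(Y, F) = (-590*F + F*Y) + Y = Y - 590*F + F*Y)
c = -1239 (c = -5 + (8*(-117) - 298) = -5 + (-936 - 298) = -5 - 1234 = -1239)
c + l(y, 14) = -1239 + (187 - 590*14 + 14*187) = -1239 + (187 - 8260 + 2618) = -1239 - 5455 = -6694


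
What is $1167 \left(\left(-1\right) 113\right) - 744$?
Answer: $-132615$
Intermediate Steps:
$1167 \left(\left(-1\right) 113\right) - 744 = 1167 \left(-113\right) - 744 = -131871 - 744 = -132615$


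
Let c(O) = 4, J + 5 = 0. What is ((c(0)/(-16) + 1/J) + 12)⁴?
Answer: 2847396321/160000 ≈ 17796.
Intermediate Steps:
J = -5 (J = -5 + 0 = -5)
((c(0)/(-16) + 1/J) + 12)⁴ = ((4/(-16) + 1/(-5)) + 12)⁴ = ((4*(-1/16) - ⅕) + 12)⁴ = ((-¼ - ⅕) + 12)⁴ = (-9/20 + 12)⁴ = (231/20)⁴ = 2847396321/160000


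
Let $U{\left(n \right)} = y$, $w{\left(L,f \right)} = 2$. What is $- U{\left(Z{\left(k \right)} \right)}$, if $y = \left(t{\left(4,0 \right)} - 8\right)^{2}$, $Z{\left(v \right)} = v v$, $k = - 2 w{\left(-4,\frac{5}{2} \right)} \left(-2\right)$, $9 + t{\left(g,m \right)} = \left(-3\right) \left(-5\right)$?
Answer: $-4$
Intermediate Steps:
$t{\left(g,m \right)} = 6$ ($t{\left(g,m \right)} = -9 - -15 = -9 + 15 = 6$)
$k = 8$ ($k = \left(-2\right) 2 \left(-2\right) = \left(-4\right) \left(-2\right) = 8$)
$Z{\left(v \right)} = v^{2}$
$y = 4$ ($y = \left(6 - 8\right)^{2} = \left(-2\right)^{2} = 4$)
$U{\left(n \right)} = 4$
$- U{\left(Z{\left(k \right)} \right)} = \left(-1\right) 4 = -4$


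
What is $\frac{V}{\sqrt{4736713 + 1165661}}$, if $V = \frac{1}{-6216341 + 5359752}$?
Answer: $- \frac{\sqrt{5902374}}{5055908642286} \approx -4.8052 \cdot 10^{-10}$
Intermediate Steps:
$V = - \frac{1}{856589}$ ($V = \frac{1}{-856589} = - \frac{1}{856589} \approx -1.1674 \cdot 10^{-6}$)
$\frac{V}{\sqrt{4736713 + 1165661}} = - \frac{1}{856589 \sqrt{4736713 + 1165661}} = - \frac{1}{856589 \sqrt{5902374}} = - \frac{\frac{1}{5902374} \sqrt{5902374}}{856589} = - \frac{\sqrt{5902374}}{5055908642286}$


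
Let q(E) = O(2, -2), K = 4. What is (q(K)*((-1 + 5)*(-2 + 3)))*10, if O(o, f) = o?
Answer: 80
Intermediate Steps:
q(E) = 2
(q(K)*((-1 + 5)*(-2 + 3)))*10 = (2*((-1 + 5)*(-2 + 3)))*10 = (2*(4*1))*10 = (2*4)*10 = 8*10 = 80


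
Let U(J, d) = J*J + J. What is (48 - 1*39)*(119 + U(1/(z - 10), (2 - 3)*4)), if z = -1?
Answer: 129501/121 ≈ 1070.3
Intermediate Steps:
U(J, d) = J + J**2 (U(J, d) = J**2 + J = J + J**2)
(48 - 1*39)*(119 + U(1/(z - 10), (2 - 3)*4)) = (48 - 1*39)*(119 + (1 + 1/(-1 - 10))/(-1 - 10)) = (48 - 39)*(119 + (1 + 1/(-11))/(-11)) = 9*(119 - (1 - 1/11)/11) = 9*(119 - 1/11*10/11) = 9*(119 - 10/121) = 9*(14389/121) = 129501/121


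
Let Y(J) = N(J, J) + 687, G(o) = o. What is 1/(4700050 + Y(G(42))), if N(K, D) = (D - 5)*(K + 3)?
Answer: 1/4702402 ≈ 2.1266e-7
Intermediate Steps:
N(K, D) = (-5 + D)*(3 + K)
Y(J) = 672 + J**2 - 2*J (Y(J) = (-15 - 5*J + 3*J + J*J) + 687 = (-15 - 5*J + 3*J + J**2) + 687 = (-15 + J**2 - 2*J) + 687 = 672 + J**2 - 2*J)
1/(4700050 + Y(G(42))) = 1/(4700050 + (672 + 42**2 - 2*42)) = 1/(4700050 + (672 + 1764 - 84)) = 1/(4700050 + 2352) = 1/4702402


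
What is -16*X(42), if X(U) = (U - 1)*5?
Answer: -3280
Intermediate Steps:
X(U) = -5 + 5*U (X(U) = (-1 + U)*5 = -5 + 5*U)
-16*X(42) = -16*(-5 + 5*42) = -16*(-5 + 210) = -16*205 = -3280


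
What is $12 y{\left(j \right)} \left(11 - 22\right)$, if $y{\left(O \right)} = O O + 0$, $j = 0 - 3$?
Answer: $-1188$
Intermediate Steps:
$j = -3$
$y{\left(O \right)} = O^{2}$ ($y{\left(O \right)} = O^{2} + 0 = O^{2}$)
$12 y{\left(j \right)} \left(11 - 22\right) = 12 \left(-3\right)^{2} \left(11 - 22\right) = 12 \cdot 9 \left(-11\right) = 108 \left(-11\right) = -1188$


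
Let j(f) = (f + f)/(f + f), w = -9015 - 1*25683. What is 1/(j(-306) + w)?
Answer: -1/34697 ≈ -2.8821e-5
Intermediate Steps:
w = -34698 (w = -9015 - 25683 = -34698)
j(f) = 1 (j(f) = (2*f)/((2*f)) = (2*f)*(1/(2*f)) = 1)
1/(j(-306) + w) = 1/(1 - 34698) = 1/(-34697) = -1/34697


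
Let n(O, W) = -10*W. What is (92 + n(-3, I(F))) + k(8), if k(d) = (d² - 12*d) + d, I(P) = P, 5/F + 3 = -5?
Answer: 297/4 ≈ 74.250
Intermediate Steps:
F = -5/8 (F = 5/(-3 - 5) = 5/(-8) = 5*(-⅛) = -5/8 ≈ -0.62500)
k(d) = d² - 11*d
(92 + n(-3, I(F))) + k(8) = (92 - 10*(-5/8)) + 8*(-11 + 8) = (92 + 25/4) + 8*(-3) = 393/4 - 24 = 297/4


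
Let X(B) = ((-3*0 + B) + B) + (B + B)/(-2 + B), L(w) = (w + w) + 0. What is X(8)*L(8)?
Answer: 896/3 ≈ 298.67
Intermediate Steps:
L(w) = 2*w (L(w) = 2*w + 0 = 2*w)
X(B) = 2*B + 2*B/(-2 + B) (X(B) = ((0 + B) + B) + (2*B)/(-2 + B) = (B + B) + 2*B/(-2 + B) = 2*B + 2*B/(-2 + B))
X(8)*L(8) = (2*8*(-1 + 8)/(-2 + 8))*(2*8) = (2*8*7/6)*16 = (2*8*(⅙)*7)*16 = (56/3)*16 = 896/3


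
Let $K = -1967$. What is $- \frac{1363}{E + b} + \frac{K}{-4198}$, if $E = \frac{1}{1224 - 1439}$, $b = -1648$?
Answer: $\frac{1927152317}{1487439558} \approx 1.2956$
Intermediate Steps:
$E = - \frac{1}{215}$ ($E = \frac{1}{-215} = - \frac{1}{215} \approx -0.0046512$)
$- \frac{1363}{E + b} + \frac{K}{-4198} = - \frac{1363}{- \frac{1}{215} - 1648} - \frac{1967}{-4198} = - \frac{1363}{- \frac{354321}{215}} - - \frac{1967}{4198} = \left(-1363\right) \left(- \frac{215}{354321}\right) + \frac{1967}{4198} = \frac{293045}{354321} + \frac{1967}{4198} = \frac{1927152317}{1487439558}$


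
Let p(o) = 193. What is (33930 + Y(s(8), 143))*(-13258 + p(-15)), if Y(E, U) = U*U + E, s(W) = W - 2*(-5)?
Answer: -710696805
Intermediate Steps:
s(W) = 10 + W (s(W) = W + 10 = 10 + W)
Y(E, U) = E + U**2 (Y(E, U) = U**2 + E = E + U**2)
(33930 + Y(s(8), 143))*(-13258 + p(-15)) = (33930 + ((10 + 8) + 143**2))*(-13258 + 193) = (33930 + (18 + 20449))*(-13065) = (33930 + 20467)*(-13065) = 54397*(-13065) = -710696805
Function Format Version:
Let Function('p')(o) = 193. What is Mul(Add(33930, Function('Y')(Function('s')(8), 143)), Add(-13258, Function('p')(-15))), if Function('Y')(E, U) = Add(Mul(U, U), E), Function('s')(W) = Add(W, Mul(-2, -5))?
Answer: -710696805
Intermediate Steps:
Function('s')(W) = Add(10, W) (Function('s')(W) = Add(W, 10) = Add(10, W))
Function('Y')(E, U) = Add(E, Pow(U, 2)) (Function('Y')(E, U) = Add(Pow(U, 2), E) = Add(E, Pow(U, 2)))
Mul(Add(33930, Function('Y')(Function('s')(8), 143)), Add(-13258, Function('p')(-15))) = Mul(Add(33930, Add(Add(10, 8), Pow(143, 2))), Add(-13258, 193)) = Mul(Add(33930, Add(18, 20449)), -13065) = Mul(Add(33930, 20467), -13065) = Mul(54397, -13065) = -710696805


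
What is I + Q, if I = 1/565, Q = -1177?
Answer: -665004/565 ≈ -1177.0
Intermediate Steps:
I = 1/565 ≈ 0.0017699
I + Q = 1/565 - 1177 = -665004/565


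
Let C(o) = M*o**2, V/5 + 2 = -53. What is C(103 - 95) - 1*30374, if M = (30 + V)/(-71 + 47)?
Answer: -89162/3 ≈ -29721.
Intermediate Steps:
V = -275 (V = -10 + 5*(-53) = -10 - 265 = -275)
M = 245/24 (M = (30 - 275)/(-71 + 47) = -245/(-24) = -245*(-1/24) = 245/24 ≈ 10.208)
C(o) = 245*o**2/24
C(103 - 95) - 1*30374 = 245*(103 - 95)**2/24 - 1*30374 = (245/24)*8**2 - 30374 = (245/24)*64 - 30374 = 1960/3 - 30374 = -89162/3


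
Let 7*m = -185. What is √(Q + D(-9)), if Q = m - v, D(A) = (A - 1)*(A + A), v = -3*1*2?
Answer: √7819/7 ≈ 12.632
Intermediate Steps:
v = -6 (v = -3*2 = -6)
m = -185/7 (m = (⅐)*(-185) = -185/7 ≈ -26.429)
D(A) = 2*A*(-1 + A) (D(A) = (-1 + A)*(2*A) = 2*A*(-1 + A))
Q = -143/7 (Q = -185/7 - 1*(-6) = -185/7 + 6 = -143/7 ≈ -20.429)
√(Q + D(-9)) = √(-143/7 + 2*(-9)*(-1 - 9)) = √(-143/7 + 2*(-9)*(-10)) = √(-143/7 + 180) = √(1117/7) = √7819/7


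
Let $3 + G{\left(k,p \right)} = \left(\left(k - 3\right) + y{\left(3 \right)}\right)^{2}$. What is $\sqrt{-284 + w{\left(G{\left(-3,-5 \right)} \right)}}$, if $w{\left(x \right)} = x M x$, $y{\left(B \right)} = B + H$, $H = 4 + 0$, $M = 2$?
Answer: $2 i \sqrt{69} \approx 16.613 i$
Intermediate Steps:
$H = 4$
$y{\left(B \right)} = 4 + B$ ($y{\left(B \right)} = B + 4 = 4 + B$)
$G{\left(k,p \right)} = -3 + \left(4 + k\right)^{2}$ ($G{\left(k,p \right)} = -3 + \left(\left(k - 3\right) + \left(4 + 3\right)\right)^{2} = -3 + \left(\left(-3 + k\right) + 7\right)^{2} = -3 + \left(4 + k\right)^{2}$)
$w{\left(x \right)} = 2 x^{2}$ ($w{\left(x \right)} = x 2 x = 2 x x = 2 x^{2}$)
$\sqrt{-284 + w{\left(G{\left(-3,-5 \right)} \right)}} = \sqrt{-284 + 2 \left(-3 + \left(4 - 3\right)^{2}\right)^{2}} = \sqrt{-284 + 2 \left(-3 + 1^{2}\right)^{2}} = \sqrt{-284 + 2 \left(-3 + 1\right)^{2}} = \sqrt{-284 + 2 \left(-2\right)^{2}} = \sqrt{-284 + 2 \cdot 4} = \sqrt{-284 + 8} = \sqrt{-276} = 2 i \sqrt{69}$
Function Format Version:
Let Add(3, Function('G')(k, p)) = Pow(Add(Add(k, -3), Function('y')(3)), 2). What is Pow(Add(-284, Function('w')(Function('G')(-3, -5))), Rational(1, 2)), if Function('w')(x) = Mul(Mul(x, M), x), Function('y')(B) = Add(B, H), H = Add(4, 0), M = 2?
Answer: Mul(2, I, Pow(69, Rational(1, 2))) ≈ Mul(16.613, I)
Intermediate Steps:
H = 4
Function('y')(B) = Add(4, B) (Function('y')(B) = Add(B, 4) = Add(4, B))
Function('G')(k, p) = Add(-3, Pow(Add(4, k), 2)) (Function('G')(k, p) = Add(-3, Pow(Add(Add(k, -3), Add(4, 3)), 2)) = Add(-3, Pow(Add(Add(-3, k), 7), 2)) = Add(-3, Pow(Add(4, k), 2)))
Function('w')(x) = Mul(2, Pow(x, 2)) (Function('w')(x) = Mul(Mul(x, 2), x) = Mul(Mul(2, x), x) = Mul(2, Pow(x, 2)))
Pow(Add(-284, Function('w')(Function('G')(-3, -5))), Rational(1, 2)) = Pow(Add(-284, Mul(2, Pow(Add(-3, Pow(Add(4, -3), 2)), 2))), Rational(1, 2)) = Pow(Add(-284, Mul(2, Pow(Add(-3, Pow(1, 2)), 2))), Rational(1, 2)) = Pow(Add(-284, Mul(2, Pow(Add(-3, 1), 2))), Rational(1, 2)) = Pow(Add(-284, Mul(2, Pow(-2, 2))), Rational(1, 2)) = Pow(Add(-284, Mul(2, 4)), Rational(1, 2)) = Pow(Add(-284, 8), Rational(1, 2)) = Pow(-276, Rational(1, 2)) = Mul(2, I, Pow(69, Rational(1, 2)))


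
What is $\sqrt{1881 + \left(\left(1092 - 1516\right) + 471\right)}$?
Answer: $2 \sqrt{482} \approx 43.909$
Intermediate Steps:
$\sqrt{1881 + \left(\left(1092 - 1516\right) + 471\right)} = \sqrt{1881 + \left(-424 + 471\right)} = \sqrt{1881 + 47} = \sqrt{1928} = 2 \sqrt{482}$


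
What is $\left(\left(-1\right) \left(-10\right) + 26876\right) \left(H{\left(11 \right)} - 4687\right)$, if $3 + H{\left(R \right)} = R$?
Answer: $-125799594$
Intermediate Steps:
$H{\left(R \right)} = -3 + R$
$\left(\left(-1\right) \left(-10\right) + 26876\right) \left(H{\left(11 \right)} - 4687\right) = \left(\left(-1\right) \left(-10\right) + 26876\right) \left(\left(-3 + 11\right) - 4687\right) = \left(10 + 26876\right) \left(8 - 4687\right) = 26886 \left(-4679\right) = -125799594$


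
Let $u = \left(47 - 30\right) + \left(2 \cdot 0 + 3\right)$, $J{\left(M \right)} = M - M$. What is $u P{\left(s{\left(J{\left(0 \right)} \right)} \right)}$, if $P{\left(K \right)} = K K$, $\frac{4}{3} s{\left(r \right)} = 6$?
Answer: $405$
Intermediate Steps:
$J{\left(M \right)} = 0$
$s{\left(r \right)} = \frac{9}{2}$ ($s{\left(r \right)} = \frac{3}{4} \cdot 6 = \frac{9}{2}$)
$P{\left(K \right)} = K^{2}$
$u = 20$ ($u = 17 + \left(0 + 3\right) = 17 + 3 = 20$)
$u P{\left(s{\left(J{\left(0 \right)} \right)} \right)} = 20 \left(\frac{9}{2}\right)^{2} = 20 \cdot \frac{81}{4} = 405$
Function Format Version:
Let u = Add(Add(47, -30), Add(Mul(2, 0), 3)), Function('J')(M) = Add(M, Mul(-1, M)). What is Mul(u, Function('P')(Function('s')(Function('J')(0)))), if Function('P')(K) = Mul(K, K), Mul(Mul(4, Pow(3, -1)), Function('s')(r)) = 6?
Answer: 405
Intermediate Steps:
Function('J')(M) = 0
Function('s')(r) = Rational(9, 2) (Function('s')(r) = Mul(Rational(3, 4), 6) = Rational(9, 2))
Function('P')(K) = Pow(K, 2)
u = 20 (u = Add(17, Add(0, 3)) = Add(17, 3) = 20)
Mul(u, Function('P')(Function('s')(Function('J')(0)))) = Mul(20, Pow(Rational(9, 2), 2)) = Mul(20, Rational(81, 4)) = 405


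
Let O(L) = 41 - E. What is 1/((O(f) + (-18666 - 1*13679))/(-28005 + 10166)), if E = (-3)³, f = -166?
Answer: 17839/32277 ≈ 0.55268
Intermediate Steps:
E = -27
O(L) = 68 (O(L) = 41 - 1*(-27) = 41 + 27 = 68)
1/((O(f) + (-18666 - 1*13679))/(-28005 + 10166)) = 1/((68 + (-18666 - 1*13679))/(-28005 + 10166)) = 1/((68 + (-18666 - 13679))/(-17839)) = 1/((68 - 32345)*(-1/17839)) = 1/(-32277*(-1/17839)) = 1/(32277/17839) = 17839/32277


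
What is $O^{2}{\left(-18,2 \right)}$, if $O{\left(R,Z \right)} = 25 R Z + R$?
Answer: $842724$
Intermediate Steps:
$O{\left(R,Z \right)} = R + 25 R Z$ ($O{\left(R,Z \right)} = 25 R Z + R = R + 25 R Z$)
$O^{2}{\left(-18,2 \right)} = \left(- 18 \left(1 + 25 \cdot 2\right)\right)^{2} = \left(- 18 \left(1 + 50\right)\right)^{2} = \left(\left(-18\right) 51\right)^{2} = \left(-918\right)^{2} = 842724$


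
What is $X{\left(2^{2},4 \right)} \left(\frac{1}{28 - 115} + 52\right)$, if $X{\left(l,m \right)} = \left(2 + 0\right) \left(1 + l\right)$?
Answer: $\frac{45230}{87} \approx 519.88$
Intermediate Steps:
$X{\left(l,m \right)} = 2 + 2 l$ ($X{\left(l,m \right)} = 2 \left(1 + l\right) = 2 + 2 l$)
$X{\left(2^{2},4 \right)} \left(\frac{1}{28 - 115} + 52\right) = \left(2 + 2 \cdot 2^{2}\right) \left(\frac{1}{28 - 115} + 52\right) = \left(2 + 2 \cdot 4\right) \left(\frac{1}{-87} + 52\right) = \left(2 + 8\right) \left(- \frac{1}{87} + 52\right) = 10 \cdot \frac{4523}{87} = \frac{45230}{87}$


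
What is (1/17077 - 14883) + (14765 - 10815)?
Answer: -186702840/17077 ≈ -10933.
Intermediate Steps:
(1/17077 - 14883) + (14765 - 10815) = (1/17077 - 14883) + 3950 = -254156990/17077 + 3950 = -186702840/17077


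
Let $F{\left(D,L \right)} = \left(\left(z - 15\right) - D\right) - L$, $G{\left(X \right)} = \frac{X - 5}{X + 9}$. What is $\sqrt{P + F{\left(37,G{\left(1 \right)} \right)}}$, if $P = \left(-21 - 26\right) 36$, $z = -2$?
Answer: $\frac{2 i \sqrt{10910}}{5} \approx 41.78 i$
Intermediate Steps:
$G{\left(X \right)} = \frac{-5 + X}{9 + X}$
$F{\left(D,L \right)} = -17 - D - L$ ($F{\left(D,L \right)} = \left(\left(-2 - 15\right) - D\right) - L = \left(-17 - D\right) - L = -17 - D - L$)
$P = -1692$ ($P = \left(-47\right) 36 = -1692$)
$\sqrt{P + F{\left(37,G{\left(1 \right)} \right)}} = \sqrt{-1692 - \left(54 + \frac{-5 + 1}{9 + 1}\right)} = \sqrt{-1692 - \left(54 + \frac{1}{10} \left(-4\right)\right)} = \sqrt{-1692 - \left(54 - \frac{2}{5}\right)} = \sqrt{-1692 - \frac{268}{5}} = \sqrt{- \frac{8728}{5}} = \frac{2 i \sqrt{10910}}{5}$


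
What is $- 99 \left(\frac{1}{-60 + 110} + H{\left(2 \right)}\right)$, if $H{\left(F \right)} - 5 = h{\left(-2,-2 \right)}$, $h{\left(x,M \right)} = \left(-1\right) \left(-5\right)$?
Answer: $- \frac{49599}{50} \approx -991.98$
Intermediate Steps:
$h{\left(x,M \right)} = 5$
$H{\left(F \right)} = 10$ ($H{\left(F \right)} = 5 + 5 = 10$)
$- 99 \left(\frac{1}{-60 + 110} + H{\left(2 \right)}\right) = - 99 \left(\frac{1}{-60 + 110} + 10\right) = - 99 \left(\frac{1}{50} + 10\right) = \left(-99\right) \frac{501}{50} = - \frac{49599}{50}$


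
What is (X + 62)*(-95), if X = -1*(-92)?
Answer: -14630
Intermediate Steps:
X = 92
(X + 62)*(-95) = (92 + 62)*(-95) = 154*(-95) = -14630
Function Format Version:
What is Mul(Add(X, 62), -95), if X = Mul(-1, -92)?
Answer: -14630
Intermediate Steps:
X = 92
Mul(Add(X, 62), -95) = Mul(Add(92, 62), -95) = Mul(154, -95) = -14630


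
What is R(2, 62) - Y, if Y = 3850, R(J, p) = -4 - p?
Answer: -3916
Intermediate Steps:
R(2, 62) - Y = (-4 - 1*62) - 1*3850 = (-4 - 62) - 3850 = -66 - 3850 = -3916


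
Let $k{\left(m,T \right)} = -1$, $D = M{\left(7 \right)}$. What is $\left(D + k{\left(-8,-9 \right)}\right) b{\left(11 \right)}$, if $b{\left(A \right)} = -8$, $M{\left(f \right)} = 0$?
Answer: $8$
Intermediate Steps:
$D = 0$
$\left(D + k{\left(-8,-9 \right)}\right) b{\left(11 \right)} = \left(0 - 1\right) \left(-8\right) = \left(-1\right) \left(-8\right) = 8$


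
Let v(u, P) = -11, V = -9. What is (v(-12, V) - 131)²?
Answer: 20164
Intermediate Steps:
(v(-12, V) - 131)² = (-11 - 131)² = (-142)² = 20164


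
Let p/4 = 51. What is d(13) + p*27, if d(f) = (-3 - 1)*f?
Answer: 5456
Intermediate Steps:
p = 204 (p = 4*51 = 204)
d(f) = -4*f
d(13) + p*27 = -4*13 + 204*27 = -52 + 5508 = 5456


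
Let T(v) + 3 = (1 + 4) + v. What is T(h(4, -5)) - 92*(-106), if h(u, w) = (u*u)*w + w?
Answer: 9669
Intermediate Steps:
h(u, w) = w + w*u² (h(u, w) = u²*w + w = w*u² + w = w + w*u²)
T(v) = 2 + v (T(v) = -3 + ((1 + 4) + v) = -3 + (5 + v) = 2 + v)
T(h(4, -5)) - 92*(-106) = (2 - 5*(1 + 4²)) - 92*(-106) = (2 - 5*(1 + 16)) + 9752 = (2 - 5*17) + 9752 = (2 - 85) + 9752 = -83 + 9752 = 9669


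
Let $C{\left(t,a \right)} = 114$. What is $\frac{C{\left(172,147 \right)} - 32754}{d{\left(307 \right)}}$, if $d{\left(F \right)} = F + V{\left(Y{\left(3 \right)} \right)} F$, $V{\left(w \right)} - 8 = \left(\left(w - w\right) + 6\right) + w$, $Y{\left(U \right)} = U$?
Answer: $- \frac{5440}{921} \approx -5.9066$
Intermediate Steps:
$V{\left(w \right)} = 14 + w$ ($V{\left(w \right)} = 8 + \left(\left(\left(w - w\right) + 6\right) + w\right) = 8 + \left(\left(0 + 6\right) + w\right) = 8 + \left(6 + w\right) = 14 + w$)
$d{\left(F \right)} = 18 F$ ($d{\left(F \right)} = F + \left(14 + 3\right) F = F + 17 F = 18 F$)
$\frac{C{\left(172,147 \right)} - 32754}{d{\left(307 \right)}} = \frac{114 - 32754}{18 \cdot 307} = \frac{114 - 32754}{5526} = \left(-32640\right) \frac{1}{5526} = - \frac{5440}{921}$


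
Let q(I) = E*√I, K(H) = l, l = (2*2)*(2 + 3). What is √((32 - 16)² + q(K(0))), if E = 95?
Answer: √(256 + 190*√5) ≈ 26.093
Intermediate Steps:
l = 20 (l = 4*5 = 20)
K(H) = 20
q(I) = 95*√I
√((32 - 16)² + q(K(0))) = √((32 - 16)² + 95*√20) = √(16² + 95*(2*√5)) = √(256 + 190*√5)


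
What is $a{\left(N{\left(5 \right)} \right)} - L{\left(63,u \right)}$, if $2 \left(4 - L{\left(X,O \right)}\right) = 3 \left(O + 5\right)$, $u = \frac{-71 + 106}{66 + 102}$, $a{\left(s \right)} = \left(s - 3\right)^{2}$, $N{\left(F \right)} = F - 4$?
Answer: $\frac{125}{16} \approx 7.8125$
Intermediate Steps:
$N{\left(F \right)} = -4 + F$
$a{\left(s \right)} = \left(-3 + s\right)^{2}$
$u = \frac{5}{24}$ ($u = \frac{35}{168} = 35 \cdot \frac{1}{168} = \frac{5}{24} \approx 0.20833$)
$L{\left(X,O \right)} = - \frac{7}{2} - \frac{3 O}{2}$ ($L{\left(X,O \right)} = 4 - \frac{3 \left(O + 5\right)}{2} = 4 - \frac{3 \left(5 + O\right)}{2} = 4 - \frac{15 + 3 O}{2} = 4 - \left(\frac{15}{2} + \frac{3 O}{2}\right) = - \frac{7}{2} - \frac{3 O}{2}$)
$a{\left(N{\left(5 \right)} \right)} - L{\left(63,u \right)} = \left(-3 + \left(-4 + 5\right)\right)^{2} - \left(- \frac{7}{2} - \frac{5}{16}\right) = \left(-3 + 1\right)^{2} - \left(- \frac{7}{2} - \frac{5}{16}\right) = \left(-2\right)^{2} - - \frac{61}{16} = 4 + \frac{61}{16} = \frac{125}{16}$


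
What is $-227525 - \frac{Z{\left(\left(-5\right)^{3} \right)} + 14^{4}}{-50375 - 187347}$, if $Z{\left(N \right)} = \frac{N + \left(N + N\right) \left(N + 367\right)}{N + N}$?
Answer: $- \frac{108175318783}{475444} \approx -2.2752 \cdot 10^{5}$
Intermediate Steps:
$Z{\left(N \right)} = \frac{N + 2 N \left(367 + N\right)}{2 N}$
$-227525 - \frac{Z{\left(\left(-5\right)^{3} \right)} + 14^{4}}{-50375 - 187347} = -227525 - \frac{\left(\frac{735}{2} + \left(-5\right)^{3}\right) + 14^{4}}{-50375 - 187347} = -227525 - \frac{\left(\frac{735}{2} - 125\right) + 38416}{-237722} = -227525 - \left(\frac{485}{2} + 38416\right) \left(- \frac{1}{237722}\right) = -227525 - \frac{77317}{2} \left(- \frac{1}{237722}\right) = -227525 - - \frac{77317}{475444} = -227525 + \frac{77317}{475444} = - \frac{108175318783}{475444}$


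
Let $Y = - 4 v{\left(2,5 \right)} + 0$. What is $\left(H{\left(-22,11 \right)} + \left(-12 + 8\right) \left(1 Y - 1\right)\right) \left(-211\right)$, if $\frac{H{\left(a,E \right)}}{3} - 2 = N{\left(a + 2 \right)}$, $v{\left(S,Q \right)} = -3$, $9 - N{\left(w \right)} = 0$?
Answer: $2321$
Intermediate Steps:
$N{\left(w \right)} = 9$ ($N{\left(w \right)} = 9 - 0 = 9 + 0 = 9$)
$H{\left(a,E \right)} = 33$ ($H{\left(a,E \right)} = 6 + 3 \cdot 9 = 6 + 27 = 33$)
$Y = 12$ ($Y = \left(-4\right) \left(-3\right) + 0 = 12 + 0 = 12$)
$\left(H{\left(-22,11 \right)} + \left(-12 + 8\right) \left(1 Y - 1\right)\right) \left(-211\right) = \left(33 + \left(-12 + 8\right) \left(1 \cdot 12 - 1\right)\right) \left(-211\right) = \left(33 - 4 \left(12 - 1\right)\right) \left(-211\right) = \left(33 - 44\right) \left(-211\right) = \left(-11\right) \left(-211\right) = 2321$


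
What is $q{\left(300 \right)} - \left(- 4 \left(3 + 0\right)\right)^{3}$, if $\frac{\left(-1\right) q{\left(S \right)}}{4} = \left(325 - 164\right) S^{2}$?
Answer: $-57958272$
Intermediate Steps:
$q{\left(S \right)} = - 644 S^{2}$ ($q{\left(S \right)} = - 4 \left(325 - 164\right) S^{2} = - 4 \cdot 161 S^{2} = - 644 S^{2}$)
$q{\left(300 \right)} - \left(- 4 \left(3 + 0\right)\right)^{3} = - 644 \cdot 300^{2} - \left(- 4 \left(3 + 0\right)\right)^{3} = \left(-644\right) 90000 - \left(\left(-4\right) 3\right)^{3} = -57960000 - \left(-12\right)^{3} = -57960000 - -1728 = -57960000 + 1728 = -57958272$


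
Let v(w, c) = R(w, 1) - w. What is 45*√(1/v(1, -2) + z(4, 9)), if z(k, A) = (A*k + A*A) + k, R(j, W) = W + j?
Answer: 45*√122 ≈ 497.04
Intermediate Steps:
v(w, c) = 1 (v(w, c) = (1 + w) - w = 1)
z(k, A) = k + A² + A*k (z(k, A) = (A*k + A²) + k = (A² + A*k) + k = k + A² + A*k)
45*√(1/v(1, -2) + z(4, 9)) = 45*√(1/1 + (4 + 9² + 9*4)) = 45*√(1 + (4 + 81 + 36)) = 45*√(1 + 121) = 45*√122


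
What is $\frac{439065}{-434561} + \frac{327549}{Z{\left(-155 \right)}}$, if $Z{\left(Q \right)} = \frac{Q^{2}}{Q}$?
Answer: $- \frac{142408076064}{67356955} \approx -2114.2$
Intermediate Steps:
$Z{\left(Q \right)} = Q$
$\frac{439065}{-434561} + \frac{327549}{Z{\left(-155 \right)}} = \frac{439065}{-434561} + \frac{327549}{-155} = 439065 \left(- \frac{1}{434561}\right) + 327549 \left(- \frac{1}{155}\right) = - \frac{439065}{434561} - \frac{327549}{155} = - \frac{142408076064}{67356955}$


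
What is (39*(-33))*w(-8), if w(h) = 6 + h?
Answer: 2574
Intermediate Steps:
(39*(-33))*w(-8) = (39*(-33))*(6 - 8) = -1287*(-2) = 2574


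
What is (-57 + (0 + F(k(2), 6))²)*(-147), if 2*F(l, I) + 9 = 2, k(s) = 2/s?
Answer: 26313/4 ≈ 6578.3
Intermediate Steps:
F(l, I) = -7/2 (F(l, I) = -9/2 + (½)*2 = -9/2 + 1 = -7/2)
(-57 + (0 + F(k(2), 6))²)*(-147) = (-57 + (0 - 7/2)²)*(-147) = (-57 + (-7/2)²)*(-147) = (-57 + 49/4)*(-147) = -179/4*(-147) = 26313/4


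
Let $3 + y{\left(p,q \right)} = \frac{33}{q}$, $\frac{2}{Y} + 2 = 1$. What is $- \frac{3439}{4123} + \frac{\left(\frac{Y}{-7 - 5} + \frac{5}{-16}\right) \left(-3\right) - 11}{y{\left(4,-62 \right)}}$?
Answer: $\frac{819751}{380184} \approx 2.1562$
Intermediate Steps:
$Y = -2$ ($Y = \frac{2}{-2 + 1} = \frac{2}{-1} = 2 \left(-1\right) = -2$)
$y{\left(p,q \right)} = -3 + \frac{33}{q}$
$- \frac{3439}{4123} + \frac{\left(\frac{Y}{-7 - 5} + \frac{5}{-16}\right) \left(-3\right) - 11}{y{\left(4,-62 \right)}} = - \frac{3439}{4123} + \frac{\left(- \frac{2}{-7 - 5} + \frac{5}{-16}\right) \left(-3\right) - 11}{-3 + \frac{33}{-62}} = \left(-3439\right) \frac{1}{4123} + \frac{\left(- \frac{2}{-7 - 5} + 5 \left(- \frac{1}{16}\right)\right) \left(-3\right) - 11}{-3 + 33 \left(- \frac{1}{62}\right)} = - \frac{181}{217} + \frac{\left(- \frac{2}{-12} - \frac{5}{16}\right) \left(-3\right) - 11}{-3 - \frac{33}{62}} = - \frac{181}{217} + \frac{\left(\left(-2\right) \left(- \frac{1}{12}\right) - \frac{5}{16}\right) \left(-3\right) - 11}{- \frac{219}{62}} = - \frac{181}{217} + \left(\left(\frac{1}{6} - \frac{5}{16}\right) \left(-3\right) - 11\right) \left(- \frac{62}{219}\right) = - \frac{181}{217} + \left(\left(- \frac{7}{48}\right) \left(-3\right) - 11\right) \left(- \frac{62}{219}\right) = - \frac{181}{217} + \left(\frac{7}{16} - 11\right) \left(- \frac{62}{219}\right) = - \frac{181}{217} - - \frac{5239}{1752} = - \frac{181}{217} + \frac{5239}{1752} = \frac{819751}{380184}$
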